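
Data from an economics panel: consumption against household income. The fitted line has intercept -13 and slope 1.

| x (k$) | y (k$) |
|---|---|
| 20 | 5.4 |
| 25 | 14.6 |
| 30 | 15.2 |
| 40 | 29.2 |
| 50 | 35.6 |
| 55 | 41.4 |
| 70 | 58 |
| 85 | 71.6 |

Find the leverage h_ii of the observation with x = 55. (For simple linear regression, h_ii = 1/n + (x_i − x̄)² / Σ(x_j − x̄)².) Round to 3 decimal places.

h = 0.143

x̄ = (20 + 25 + 30 + 40 + 50 + 55 + 70 + 85)/8 = 46.875
Σ(x − x̄)² = 722.266 + 478.516 + 284.766 + 47.2656 + 9.76562 + 66.0156 + 534.766 + 1453.52 = 3596.88
h = 1/8 + (8.125)²/3596.88 = 0.125 + 0.0183536 = 0.143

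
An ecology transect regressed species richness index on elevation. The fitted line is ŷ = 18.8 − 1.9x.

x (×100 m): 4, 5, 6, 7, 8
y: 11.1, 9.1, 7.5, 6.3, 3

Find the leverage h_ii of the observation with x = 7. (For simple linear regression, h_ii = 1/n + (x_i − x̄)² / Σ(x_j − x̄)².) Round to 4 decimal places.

x̄ = (4 + 5 + 6 + 7 + 8)/5 = 6
Σ(x − x̄)² = 4 + 1 + 0 + 1 + 4 = 10
h = 1/5 + (1)²/10 = 0.2 + 0.1 = 0.3000

h = 0.3000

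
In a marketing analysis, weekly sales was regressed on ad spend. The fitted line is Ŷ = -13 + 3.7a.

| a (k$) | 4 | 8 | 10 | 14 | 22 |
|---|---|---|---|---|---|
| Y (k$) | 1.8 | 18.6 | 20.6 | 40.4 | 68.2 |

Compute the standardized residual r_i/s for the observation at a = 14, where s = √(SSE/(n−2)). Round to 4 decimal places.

a=4: Ŷ = -13 + 3.7·4 = 1.8; r = 1.8 − 1.8 = 0
a=8: Ŷ = -13 + 3.7·8 = 16.6; r = 18.6 − 16.6 = 2
a=10: Ŷ = -13 + 3.7·10 = 24; r = 20.6 − 24 = -3.4
a=14: Ŷ = -13 + 3.7·14 = 38.8; r = 40.4 − 38.8 = 1.6
a=22: Ŷ = -13 + 3.7·22 = 68.4; r = 68.2 − 68.4 = -0.2
SSE = 0 + 4 + 11.56 + 2.56 + 0.04 = 18.16
s = √(18.16/3) = 2.46035
r/s = 1.6 / 2.46035 = 0.6503

0.6503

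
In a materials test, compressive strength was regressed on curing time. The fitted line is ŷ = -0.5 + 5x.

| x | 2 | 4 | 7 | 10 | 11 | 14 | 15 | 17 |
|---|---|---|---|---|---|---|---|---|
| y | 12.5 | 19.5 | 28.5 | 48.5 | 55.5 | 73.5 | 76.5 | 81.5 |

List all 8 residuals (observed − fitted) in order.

3, 0, -6, -1, 1, 4, 2, -3

x=2: ŷ = -0.5 + 5·2 = 9.5; e = 12.5 − 9.5 = 3
x=4: ŷ = -0.5 + 5·4 = 19.5; e = 19.5 − 19.5 = 0
x=7: ŷ = -0.5 + 5·7 = 34.5; e = 28.5 − 34.5 = -6
x=10: ŷ = -0.5 + 5·10 = 49.5; e = 48.5 − 49.5 = -1
x=11: ŷ = -0.5 + 5·11 = 54.5; e = 55.5 − 54.5 = 1
x=14: ŷ = -0.5 + 5·14 = 69.5; e = 73.5 − 69.5 = 4
x=15: ŷ = -0.5 + 5·15 = 74.5; e = 76.5 − 74.5 = 2
x=17: ŷ = -0.5 + 5·17 = 84.5; e = 81.5 − 84.5 = -3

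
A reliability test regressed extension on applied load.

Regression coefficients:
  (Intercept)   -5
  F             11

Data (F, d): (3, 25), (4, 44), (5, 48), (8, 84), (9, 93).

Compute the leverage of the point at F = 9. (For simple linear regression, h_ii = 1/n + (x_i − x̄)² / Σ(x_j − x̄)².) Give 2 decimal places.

h = 0.58

F̄ = (3 + 4 + 5 + 8 + 9)/5 = 5.8
Σ(F − F̄)² = 7.84 + 3.24 + 0.64 + 4.84 + 10.24 = 26.8
h = 1/5 + (3.2)²/26.8 = 0.2 + 0.38209 = 0.58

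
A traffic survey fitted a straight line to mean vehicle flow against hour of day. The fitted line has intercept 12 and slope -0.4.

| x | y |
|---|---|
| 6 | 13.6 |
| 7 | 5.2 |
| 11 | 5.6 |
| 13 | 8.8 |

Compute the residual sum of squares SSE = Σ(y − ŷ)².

SSE = 40

x=6: ŷ = 12 − 0.4·6 = 9.6; r = 13.6 − 9.6 = 4
x=7: ŷ = 12 − 0.4·7 = 9.2; r = 5.2 − 9.2 = -4
x=11: ŷ = 12 − 0.4·11 = 7.6; r = 5.6 − 7.6 = -2
x=13: ŷ = 12 − 0.4·13 = 6.8; r = 8.8 − 6.8 = 2
SSE = 16 + 16 + 4 + 4 = 40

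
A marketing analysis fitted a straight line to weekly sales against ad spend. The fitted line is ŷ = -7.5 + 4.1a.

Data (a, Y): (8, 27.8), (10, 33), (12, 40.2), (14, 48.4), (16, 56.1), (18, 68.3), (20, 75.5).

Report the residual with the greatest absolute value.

a=8: ŷ = -7.5 + 4.1·8 = 25.3; r = 27.8 − 25.3 = 2.5
a=10: ŷ = -7.5 + 4.1·10 = 33.5; r = 33 − 33.5 = -0.5
a=12: ŷ = -7.5 + 4.1·12 = 41.7; r = 40.2 − 41.7 = -1.5
a=14: ŷ = -7.5 + 4.1·14 = 49.9; r = 48.4 − 49.9 = -1.5
a=16: ŷ = -7.5 + 4.1·16 = 58.1; r = 56.1 − 58.1 = -2
a=18: ŷ = -7.5 + 4.1·18 = 66.3; r = 68.3 − 66.3 = 2
a=20: ŷ = -7.5 + 4.1·20 = 74.5; r = 75.5 − 74.5 = 1
Largest |r| is 2.5 at a = 8, residual 2.5.

r = 2.5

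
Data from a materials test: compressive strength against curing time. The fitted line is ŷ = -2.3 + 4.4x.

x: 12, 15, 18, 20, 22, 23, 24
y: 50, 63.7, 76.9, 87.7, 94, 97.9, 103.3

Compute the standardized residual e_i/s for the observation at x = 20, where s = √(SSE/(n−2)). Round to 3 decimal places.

1.907

x=12: ŷ = -2.3 + 4.4·12 = 50.5; e = 50 − 50.5 = -0.5
x=15: ŷ = -2.3 + 4.4·15 = 63.7; e = 63.7 − 63.7 = 0
x=18: ŷ = -2.3 + 4.4·18 = 76.9; e = 76.9 − 76.9 = 0
x=20: ŷ = -2.3 + 4.4·20 = 85.7; e = 87.7 − 85.7 = 2
x=22: ŷ = -2.3 + 4.4·22 = 94.5; e = 94 − 94.5 = -0.5
x=23: ŷ = -2.3 + 4.4·23 = 98.9; e = 97.9 − 98.9 = -1
x=24: ŷ = -2.3 + 4.4·24 = 103.3; e = 103.3 − 103.3 = 0
SSE = 0.25 + 0 + 0 + 4 + 0.25 + 1 + 0 = 5.5
s = √(5.5/5) = 1.04881
e/s = 2 / 1.04881 = 1.907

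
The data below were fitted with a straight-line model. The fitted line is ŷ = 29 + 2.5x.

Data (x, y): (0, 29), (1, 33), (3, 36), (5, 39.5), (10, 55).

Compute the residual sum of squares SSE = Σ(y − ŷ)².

SSE = 7.5

x=0: ŷ = 29 + 2.5·0 = 29; e = 29 − 29 = 0
x=1: ŷ = 29 + 2.5·1 = 31.5; e = 33 − 31.5 = 1.5
x=3: ŷ = 29 + 2.5·3 = 36.5; e = 36 − 36.5 = -0.5
x=5: ŷ = 29 + 2.5·5 = 41.5; e = 39.5 − 41.5 = -2
x=10: ŷ = 29 + 2.5·10 = 54; e = 55 − 54 = 1
SSE = 0 + 2.25 + 0.25 + 4 + 1 = 7.5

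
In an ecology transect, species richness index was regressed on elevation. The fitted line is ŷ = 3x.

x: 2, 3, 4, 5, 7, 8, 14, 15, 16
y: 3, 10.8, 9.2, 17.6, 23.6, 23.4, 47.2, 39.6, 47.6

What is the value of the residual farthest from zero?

x=2: ŷ = 3·2 = 6; e = 3 − 6 = -3
x=3: ŷ = 3·3 = 9; e = 10.8 − 9 = 1.8
x=4: ŷ = 3·4 = 12; e = 9.2 − 12 = -2.8
x=5: ŷ = 3·5 = 15; e = 17.6 − 15 = 2.6
x=7: ŷ = 3·7 = 21; e = 23.6 − 21 = 2.6
x=8: ŷ = 3·8 = 24; e = 23.4 − 24 = -0.6
x=14: ŷ = 3·14 = 42; e = 47.2 − 42 = 5.2
x=15: ŷ = 3·15 = 45; e = 39.6 − 45 = -5.4
x=16: ŷ = 3·16 = 48; e = 47.6 − 48 = -0.4
Largest |e| is 5.4 at x = 15, residual -5.4.

e = -5.4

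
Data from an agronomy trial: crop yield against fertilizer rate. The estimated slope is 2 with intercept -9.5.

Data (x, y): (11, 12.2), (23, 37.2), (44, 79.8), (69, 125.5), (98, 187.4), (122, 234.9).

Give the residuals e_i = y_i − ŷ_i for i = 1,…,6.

x=11: ŷ = -9.5 + 2·11 = 12.5; e = 12.2 − 12.5 = -0.3
x=23: ŷ = -9.5 + 2·23 = 36.5; e = 37.2 − 36.5 = 0.7
x=44: ŷ = -9.5 + 2·44 = 78.5; e = 79.8 − 78.5 = 1.3
x=69: ŷ = -9.5 + 2·69 = 128.5; e = 125.5 − 128.5 = -3
x=98: ŷ = -9.5 + 2·98 = 186.5; e = 187.4 − 186.5 = 0.9
x=122: ŷ = -9.5 + 2·122 = 234.5; e = 234.9 − 234.5 = 0.4

-0.3, 0.7, 1.3, -3, 0.9, 0.4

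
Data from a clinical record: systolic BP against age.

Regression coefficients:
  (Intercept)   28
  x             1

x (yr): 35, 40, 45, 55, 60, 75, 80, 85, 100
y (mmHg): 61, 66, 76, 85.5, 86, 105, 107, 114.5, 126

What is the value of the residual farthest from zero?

e = 3

x=35: ŷ = 28 + 35 = 63; e = 61 − 63 = -2
x=40: ŷ = 28 + 40 = 68; e = 66 − 68 = -2
x=45: ŷ = 28 + 45 = 73; e = 76 − 73 = 3
x=55: ŷ = 28 + 55 = 83; e = 85.5 − 83 = 2.5
x=60: ŷ = 28 + 60 = 88; e = 86 − 88 = -2
x=75: ŷ = 28 + 75 = 103; e = 105 − 103 = 2
x=80: ŷ = 28 + 80 = 108; e = 107 − 108 = -1
x=85: ŷ = 28 + 85 = 113; e = 114.5 − 113 = 1.5
x=100: ŷ = 28 + 100 = 128; e = 126 − 128 = -2
Largest |e| is 3 at x = 45, residual 3.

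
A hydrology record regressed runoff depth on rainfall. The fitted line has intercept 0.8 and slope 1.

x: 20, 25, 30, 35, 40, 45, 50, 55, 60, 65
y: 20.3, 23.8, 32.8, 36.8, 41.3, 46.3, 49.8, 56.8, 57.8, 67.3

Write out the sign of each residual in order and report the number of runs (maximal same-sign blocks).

x=20: ŷ = 0.8 + 20 = 20.8; e = 20.3 − 20.8 = -0.5
x=25: ŷ = 0.8 + 25 = 25.8; e = 23.8 − 25.8 = -2
x=30: ŷ = 0.8 + 30 = 30.8; e = 32.8 − 30.8 = 2
x=35: ŷ = 0.8 + 35 = 35.8; e = 36.8 − 35.8 = 1
x=40: ŷ = 0.8 + 40 = 40.8; e = 41.3 − 40.8 = 0.5
x=45: ŷ = 0.8 + 45 = 45.8; e = 46.3 − 45.8 = 0.5
x=50: ŷ = 0.8 + 50 = 50.8; e = 49.8 − 50.8 = -1
x=55: ŷ = 0.8 + 55 = 55.8; e = 56.8 − 55.8 = 1
x=60: ŷ = 0.8 + 60 = 60.8; e = 57.8 − 60.8 = -3
x=65: ŷ = 0.8 + 65 = 65.8; e = 67.3 − 65.8 = 1.5
Signs: − − + + + + − + − +
Runs: −×2, +×4, −×1, +×1, −×1, +×1 → 6

6 runs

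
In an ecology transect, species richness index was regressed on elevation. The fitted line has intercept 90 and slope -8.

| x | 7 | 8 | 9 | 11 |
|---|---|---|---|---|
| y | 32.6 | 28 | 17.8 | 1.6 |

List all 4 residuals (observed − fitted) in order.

x=7: ŷ = 90 − 8·7 = 34; e = 32.6 − 34 = -1.4
x=8: ŷ = 90 − 8·8 = 26; e = 28 − 26 = 2
x=9: ŷ = 90 − 8·9 = 18; e = 17.8 − 18 = -0.2
x=11: ŷ = 90 − 8·11 = 2; e = 1.6 − 2 = -0.4

-1.4, 2, -0.2, -0.4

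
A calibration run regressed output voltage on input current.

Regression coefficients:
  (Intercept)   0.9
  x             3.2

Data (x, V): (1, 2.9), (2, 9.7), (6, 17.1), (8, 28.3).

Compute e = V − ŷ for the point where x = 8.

ŷ = 0.9 + 3.2·8 = 26.5
e = 28.3 − 26.5 = 1.8

e = 1.8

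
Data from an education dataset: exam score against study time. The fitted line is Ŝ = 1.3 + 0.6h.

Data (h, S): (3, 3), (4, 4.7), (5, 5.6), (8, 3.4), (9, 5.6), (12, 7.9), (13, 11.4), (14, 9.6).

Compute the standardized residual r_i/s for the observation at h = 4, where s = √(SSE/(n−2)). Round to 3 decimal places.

0.597

h=3: Ŝ = 1.3 + 0.6·3 = 3.1; r = 3 − 3.1 = -0.1
h=4: Ŝ = 1.3 + 0.6·4 = 3.7; r = 4.7 − 3.7 = 1
h=5: Ŝ = 1.3 + 0.6·5 = 4.3; r = 5.6 − 4.3 = 1.3
h=8: Ŝ = 1.3 + 0.6·8 = 6.1; r = 3.4 − 6.1 = -2.7
h=9: Ŝ = 1.3 + 0.6·9 = 6.7; r = 5.6 − 6.7 = -1.1
h=12: Ŝ = 1.3 + 0.6·12 = 8.5; r = 7.9 − 8.5 = -0.6
h=13: Ŝ = 1.3 + 0.6·13 = 9.1; r = 11.4 − 9.1 = 2.3
h=14: Ŝ = 1.3 + 0.6·14 = 9.7; r = 9.6 − 9.7 = -0.1
SSE = 0.01 + 1 + 1.69 + 7.29 + 1.21 + 0.36 + 5.29 + 0.01 = 16.86
s = √(16.86/6) = 1.67631
r/s = 1 / 1.67631 = 0.597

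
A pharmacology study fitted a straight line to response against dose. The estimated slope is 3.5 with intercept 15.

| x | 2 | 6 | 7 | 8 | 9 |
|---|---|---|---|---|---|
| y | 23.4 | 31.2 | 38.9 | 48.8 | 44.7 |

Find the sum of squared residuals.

x=2: ŷ = 15 + 3.5·2 = 22; r = 23.4 − 22 = 1.4
x=6: ŷ = 15 + 3.5·6 = 36; r = 31.2 − 36 = -4.8
x=7: ŷ = 15 + 3.5·7 = 39.5; r = 38.9 − 39.5 = -0.6
x=8: ŷ = 15 + 3.5·8 = 43; r = 48.8 − 43 = 5.8
x=9: ŷ = 15 + 3.5·9 = 46.5; r = 44.7 − 46.5 = -1.8
SSE = 1.96 + 23.04 + 0.36 + 33.64 + 3.24 = 62.24

SSE = 62.24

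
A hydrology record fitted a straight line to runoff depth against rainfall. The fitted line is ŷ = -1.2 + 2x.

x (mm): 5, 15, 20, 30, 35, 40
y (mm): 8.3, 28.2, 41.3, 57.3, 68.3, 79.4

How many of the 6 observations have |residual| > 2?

1

x=5: ŷ = -1.2 + 2·5 = 8.8; r = 8.3 − 8.8 = -0.5
x=15: ŷ = -1.2 + 2·15 = 28.8; r = 28.2 − 28.8 = -0.6
x=20: ŷ = -1.2 + 2·20 = 38.8; r = 41.3 − 38.8 = 2.5
x=30: ŷ = -1.2 + 2·30 = 58.8; r = 57.3 − 58.8 = -1.5
x=35: ŷ = -1.2 + 2·35 = 68.8; r = 68.3 − 68.8 = -0.5
x=40: ŷ = -1.2 + 2·40 = 78.8; r = 79.4 − 78.8 = 0.6
|r| > 2: x=20 (|r|=2.5) → 1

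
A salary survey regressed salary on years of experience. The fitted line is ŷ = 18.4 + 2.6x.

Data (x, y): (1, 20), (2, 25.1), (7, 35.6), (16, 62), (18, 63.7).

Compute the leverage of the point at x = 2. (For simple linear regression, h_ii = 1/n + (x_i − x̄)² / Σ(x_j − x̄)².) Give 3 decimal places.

h = 0.387

x̄ = (1 + 2 + 7 + 16 + 18)/5 = 8.8
Σ(x − x̄)² = 60.84 + 46.24 + 3.24 + 51.84 + 84.64 = 246.8
h = 1/5 + (-6.8)²/246.8 = 0.2 + 0.187358 = 0.387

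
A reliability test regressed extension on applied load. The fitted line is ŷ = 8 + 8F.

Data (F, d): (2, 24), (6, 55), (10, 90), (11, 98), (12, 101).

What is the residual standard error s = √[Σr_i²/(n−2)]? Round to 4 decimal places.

s = 2.4495

F=2: ŷ = 8 + 8·2 = 24; r = 24 − 24 = 0
F=6: ŷ = 8 + 8·6 = 56; r = 55 − 56 = -1
F=10: ŷ = 8 + 8·10 = 88; r = 90 − 88 = 2
F=11: ŷ = 8 + 8·11 = 96; r = 98 − 96 = 2
F=12: ŷ = 8 + 8·12 = 104; r = 101 − 104 = -3
SSE = 0 + 1 + 4 + 4 + 9 = 18
s = √(18/3) = √6 ≈ 2.4495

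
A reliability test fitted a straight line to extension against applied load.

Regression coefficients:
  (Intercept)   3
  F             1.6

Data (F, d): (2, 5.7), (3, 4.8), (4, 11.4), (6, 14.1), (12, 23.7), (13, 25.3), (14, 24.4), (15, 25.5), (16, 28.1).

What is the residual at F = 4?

e = 2

ŷ = 3 + 1.6·4 = 9.4
e = 11.4 − 9.4 = 2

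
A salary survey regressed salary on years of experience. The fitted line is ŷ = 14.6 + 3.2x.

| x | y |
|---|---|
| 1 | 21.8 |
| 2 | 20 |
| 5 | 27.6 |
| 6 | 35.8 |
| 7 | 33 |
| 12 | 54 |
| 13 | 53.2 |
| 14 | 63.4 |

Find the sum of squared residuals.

x=1: ŷ = 14.6 + 3.2·1 = 17.8; e = 21.8 − 17.8 = 4
x=2: ŷ = 14.6 + 3.2·2 = 21; e = 20 − 21 = -1
x=5: ŷ = 14.6 + 3.2·5 = 30.6; e = 27.6 − 30.6 = -3
x=6: ŷ = 14.6 + 3.2·6 = 33.8; e = 35.8 − 33.8 = 2
x=7: ŷ = 14.6 + 3.2·7 = 37; e = 33 − 37 = -4
x=12: ŷ = 14.6 + 3.2·12 = 53; e = 54 − 53 = 1
x=13: ŷ = 14.6 + 3.2·13 = 56.2; e = 53.2 − 56.2 = -3
x=14: ŷ = 14.6 + 3.2·14 = 59.4; e = 63.4 − 59.4 = 4
SSE = 16 + 1 + 9 + 4 + 16 + 1 + 9 + 16 = 72

SSE = 72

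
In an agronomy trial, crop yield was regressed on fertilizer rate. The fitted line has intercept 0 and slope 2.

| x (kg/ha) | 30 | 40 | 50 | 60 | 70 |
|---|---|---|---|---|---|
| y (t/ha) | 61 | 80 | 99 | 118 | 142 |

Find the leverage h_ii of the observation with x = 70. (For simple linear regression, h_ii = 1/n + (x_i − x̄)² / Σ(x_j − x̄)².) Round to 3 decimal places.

h = 0.600

x̄ = (30 + 40 + 50 + 60 + 70)/5 = 50
Σ(x − x̄)² = 400 + 100 + 0 + 100 + 400 = 1000
h = 1/5 + (20)²/1000 = 0.2 + 0.4 = 0.600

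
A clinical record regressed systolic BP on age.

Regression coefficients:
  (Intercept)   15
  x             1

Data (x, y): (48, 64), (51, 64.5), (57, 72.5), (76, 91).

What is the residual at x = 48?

ŷ = 15 + 48 = 63
e = 64 − 63 = 1

e = 1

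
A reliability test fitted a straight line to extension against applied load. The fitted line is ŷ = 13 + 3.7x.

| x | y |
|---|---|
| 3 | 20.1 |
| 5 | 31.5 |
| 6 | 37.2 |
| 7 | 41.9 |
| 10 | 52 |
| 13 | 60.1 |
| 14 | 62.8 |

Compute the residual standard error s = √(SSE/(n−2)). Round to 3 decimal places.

s = 2.757

x=3: ŷ = 13 + 3.7·3 = 24.1; r = 20.1 − 24.1 = -4
x=5: ŷ = 13 + 3.7·5 = 31.5; r = 31.5 − 31.5 = 0
x=6: ŷ = 13 + 3.7·6 = 35.2; r = 37.2 − 35.2 = 2
x=7: ŷ = 13 + 3.7·7 = 38.9; r = 41.9 − 38.9 = 3
x=10: ŷ = 13 + 3.7·10 = 50; r = 52 − 50 = 2
x=13: ŷ = 13 + 3.7·13 = 61.1; r = 60.1 − 61.1 = -1
x=14: ŷ = 13 + 3.7·14 = 64.8; r = 62.8 − 64.8 = -2
SSE = 16 + 0 + 4 + 9 + 4 + 1 + 4 = 38
s = √(38/5) = √7.6 ≈ 2.757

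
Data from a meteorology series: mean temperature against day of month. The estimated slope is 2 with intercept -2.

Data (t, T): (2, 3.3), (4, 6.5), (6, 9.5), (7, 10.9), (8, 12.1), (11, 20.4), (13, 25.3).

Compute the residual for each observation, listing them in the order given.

1.3, 0.5, -0.5, -1.1, -1.9, 0.4, 1.3

t=2: T̂ = -2 + 2·2 = 2; e = 3.3 − 2 = 1.3
t=4: T̂ = -2 + 2·4 = 6; e = 6.5 − 6 = 0.5
t=6: T̂ = -2 + 2·6 = 10; e = 9.5 − 10 = -0.5
t=7: T̂ = -2 + 2·7 = 12; e = 10.9 − 12 = -1.1
t=8: T̂ = -2 + 2·8 = 14; e = 12.1 − 14 = -1.9
t=11: T̂ = -2 + 2·11 = 20; e = 20.4 − 20 = 0.4
t=13: T̂ = -2 + 2·13 = 24; e = 25.3 − 24 = 1.3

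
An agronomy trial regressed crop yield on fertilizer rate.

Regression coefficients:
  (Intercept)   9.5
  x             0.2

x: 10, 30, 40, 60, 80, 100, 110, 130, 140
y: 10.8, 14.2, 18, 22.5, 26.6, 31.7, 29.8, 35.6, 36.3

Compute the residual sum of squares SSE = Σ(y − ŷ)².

SSE = 13.82

x=10: ŷ = 9.5 + 0.2·10 = 11.5; r = 10.8 − 11.5 = -0.7
x=30: ŷ = 9.5 + 0.2·30 = 15.5; r = 14.2 − 15.5 = -1.3
x=40: ŷ = 9.5 + 0.2·40 = 17.5; r = 18 − 17.5 = 0.5
x=60: ŷ = 9.5 + 0.2·60 = 21.5; r = 22.5 − 21.5 = 1
x=80: ŷ = 9.5 + 0.2·80 = 25.5; r = 26.6 − 25.5 = 1.1
x=100: ŷ = 9.5 + 0.2·100 = 29.5; r = 31.7 − 29.5 = 2.2
x=110: ŷ = 9.5 + 0.2·110 = 31.5; r = 29.8 − 31.5 = -1.7
x=130: ŷ = 9.5 + 0.2·130 = 35.5; r = 35.6 − 35.5 = 0.1
x=140: ŷ = 9.5 + 0.2·140 = 37.5; r = 36.3 − 37.5 = -1.2
SSE = 0.49 + 1.69 + 0.25 + 1 + 1.21 + 4.84 + 2.89 + 0.01 + 1.44 = 13.82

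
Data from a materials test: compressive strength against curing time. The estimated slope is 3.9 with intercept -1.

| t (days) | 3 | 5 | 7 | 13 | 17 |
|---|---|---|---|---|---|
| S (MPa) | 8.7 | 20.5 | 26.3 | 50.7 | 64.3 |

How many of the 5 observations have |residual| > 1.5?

t=3: Ŝ = -1 + 3.9·3 = 10.7; e = 8.7 − 10.7 = -2
t=5: Ŝ = -1 + 3.9·5 = 18.5; e = 20.5 − 18.5 = 2
t=7: Ŝ = -1 + 3.9·7 = 26.3; e = 26.3 − 26.3 = 0
t=13: Ŝ = -1 + 3.9·13 = 49.7; e = 50.7 − 49.7 = 1
t=17: Ŝ = -1 + 3.9·17 = 65.3; e = 64.3 − 65.3 = -1
|e| > 1.5: t=3 (|e|=2), t=5 (|e|=2) → 2

2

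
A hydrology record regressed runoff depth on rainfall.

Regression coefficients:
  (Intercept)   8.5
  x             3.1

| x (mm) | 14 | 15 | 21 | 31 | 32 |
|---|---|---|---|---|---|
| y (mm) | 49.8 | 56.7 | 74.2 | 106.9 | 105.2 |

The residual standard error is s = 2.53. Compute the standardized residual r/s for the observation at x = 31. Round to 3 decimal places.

ŷ = 8.5 + 3.1·31 = 104.6
r = 106.9 − 104.6 = 2.3
r/s = 2.3 / 2.53 = 0.909

0.909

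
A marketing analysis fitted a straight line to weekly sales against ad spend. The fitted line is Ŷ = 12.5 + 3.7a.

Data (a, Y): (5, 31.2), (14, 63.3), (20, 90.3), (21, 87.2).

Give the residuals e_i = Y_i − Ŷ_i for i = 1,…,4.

a=5: Ŷ = 12.5 + 3.7·5 = 31; e = 31.2 − 31 = 0.2
a=14: Ŷ = 12.5 + 3.7·14 = 64.3; e = 63.3 − 64.3 = -1
a=20: Ŷ = 12.5 + 3.7·20 = 86.5; e = 90.3 − 86.5 = 3.8
a=21: Ŷ = 12.5 + 3.7·21 = 90.2; e = 87.2 − 90.2 = -3

0.2, -1, 3.8, -3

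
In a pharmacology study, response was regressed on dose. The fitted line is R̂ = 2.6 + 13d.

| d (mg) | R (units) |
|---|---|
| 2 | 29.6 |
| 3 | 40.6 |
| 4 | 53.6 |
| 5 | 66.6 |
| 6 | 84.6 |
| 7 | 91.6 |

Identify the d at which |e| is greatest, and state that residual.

d=2: R̂ = 2.6 + 13·2 = 28.6; e = 29.6 − 28.6 = 1
d=3: R̂ = 2.6 + 13·3 = 41.6; e = 40.6 − 41.6 = -1
d=4: R̂ = 2.6 + 13·4 = 54.6; e = 53.6 − 54.6 = -1
d=5: R̂ = 2.6 + 13·5 = 67.6; e = 66.6 − 67.6 = -1
d=6: R̂ = 2.6 + 13·6 = 80.6; e = 84.6 − 80.6 = 4
d=7: R̂ = 2.6 + 13·7 = 93.6; e = 91.6 − 93.6 = -2
Largest |e| is 4 at d = 6, residual 4.

d = 6, e = 4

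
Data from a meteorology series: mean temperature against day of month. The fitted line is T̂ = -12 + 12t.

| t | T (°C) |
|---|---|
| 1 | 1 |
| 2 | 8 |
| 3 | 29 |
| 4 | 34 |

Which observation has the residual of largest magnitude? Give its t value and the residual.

t = 3, e = 5

t=1: T̂ = -12 + 12·1 = 0; e = 1 − 0 = 1
t=2: T̂ = -12 + 12·2 = 12; e = 8 − 12 = -4
t=3: T̂ = -12 + 12·3 = 24; e = 29 − 24 = 5
t=4: T̂ = -12 + 12·4 = 36; e = 34 − 36 = -2
Largest |e| is 5 at t = 3, residual 5.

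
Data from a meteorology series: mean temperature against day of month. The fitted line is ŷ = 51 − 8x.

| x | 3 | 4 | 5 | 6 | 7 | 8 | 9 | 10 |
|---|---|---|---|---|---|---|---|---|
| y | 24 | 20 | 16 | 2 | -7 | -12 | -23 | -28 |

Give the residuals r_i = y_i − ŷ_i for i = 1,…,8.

-3, 1, 5, -1, -2, 1, -2, 1

x=3: ŷ = 51 − 8·3 = 27; r = 24 − 27 = -3
x=4: ŷ = 51 − 8·4 = 19; r = 20 − 19 = 1
x=5: ŷ = 51 − 8·5 = 11; r = 16 − 11 = 5
x=6: ŷ = 51 − 8·6 = 3; r = 2 − 3 = -1
x=7: ŷ = 51 − 8·7 = -5; r = -7 − (-5) = -2
x=8: ŷ = 51 − 8·8 = -13; r = -12 − (-13) = 1
x=9: ŷ = 51 − 8·9 = -21; r = -23 − (-21) = -2
x=10: ŷ = 51 − 8·10 = -29; r = -28 − (-29) = 1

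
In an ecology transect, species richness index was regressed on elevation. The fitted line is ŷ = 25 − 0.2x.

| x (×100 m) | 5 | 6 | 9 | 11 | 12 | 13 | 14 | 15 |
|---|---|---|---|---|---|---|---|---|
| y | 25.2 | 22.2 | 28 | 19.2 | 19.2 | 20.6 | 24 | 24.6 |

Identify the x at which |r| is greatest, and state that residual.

x = 9, r = 4.8

x=5: ŷ = 25 − 0.2·5 = 24; r = 25.2 − 24 = 1.2
x=6: ŷ = 25 − 0.2·6 = 23.8; r = 22.2 − 23.8 = -1.6
x=9: ŷ = 25 − 0.2·9 = 23.2; r = 28 − 23.2 = 4.8
x=11: ŷ = 25 − 0.2·11 = 22.8; r = 19.2 − 22.8 = -3.6
x=12: ŷ = 25 − 0.2·12 = 22.6; r = 19.2 − 22.6 = -3.4
x=13: ŷ = 25 − 0.2·13 = 22.4; r = 20.6 − 22.4 = -1.8
x=14: ŷ = 25 − 0.2·14 = 22.2; r = 24 − 22.2 = 1.8
x=15: ŷ = 25 − 0.2·15 = 22; r = 24.6 − 22 = 2.6
Largest |r| is 4.8 at x = 9, residual 4.8.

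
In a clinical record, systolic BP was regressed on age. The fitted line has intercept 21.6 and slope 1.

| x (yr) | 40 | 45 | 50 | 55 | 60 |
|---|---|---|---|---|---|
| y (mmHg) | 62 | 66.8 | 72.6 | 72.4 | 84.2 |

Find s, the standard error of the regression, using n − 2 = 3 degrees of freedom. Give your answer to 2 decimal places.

s = 2.92

x=40: ŷ = 21.6 + 40 = 61.6; e = 62 − 61.6 = 0.4
x=45: ŷ = 21.6 + 45 = 66.6; e = 66.8 − 66.6 = 0.2
x=50: ŷ = 21.6 + 50 = 71.6; e = 72.6 − 71.6 = 1
x=55: ŷ = 21.6 + 55 = 76.6; e = 72.4 − 76.6 = -4.2
x=60: ŷ = 21.6 + 60 = 81.6; e = 84.2 − 81.6 = 2.6
SSE = 0.16 + 0.04 + 1 + 17.64 + 6.76 = 25.6
s = √(25.6/3) = √8.53333 ≈ 2.92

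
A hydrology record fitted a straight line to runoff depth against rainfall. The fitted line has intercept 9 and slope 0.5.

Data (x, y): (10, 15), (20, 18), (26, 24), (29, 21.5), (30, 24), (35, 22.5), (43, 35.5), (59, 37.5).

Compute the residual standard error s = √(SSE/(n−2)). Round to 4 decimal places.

s = 2.9439

x=10: ŷ = 9 + 0.5·10 = 14; e = 15 − 14 = 1
x=20: ŷ = 9 + 0.5·20 = 19; e = 18 − 19 = -1
x=26: ŷ = 9 + 0.5·26 = 22; e = 24 − 22 = 2
x=29: ŷ = 9 + 0.5·29 = 23.5; e = 21.5 − 23.5 = -2
x=30: ŷ = 9 + 0.5·30 = 24; e = 24 − 24 = 0
x=35: ŷ = 9 + 0.5·35 = 26.5; e = 22.5 − 26.5 = -4
x=43: ŷ = 9 + 0.5·43 = 30.5; e = 35.5 − 30.5 = 5
x=59: ŷ = 9 + 0.5·59 = 38.5; e = 37.5 − 38.5 = -1
SSE = 1 + 1 + 4 + 4 + 0 + 16 + 25 + 1 = 52
s = √(52/6) = √8.66667 ≈ 2.9439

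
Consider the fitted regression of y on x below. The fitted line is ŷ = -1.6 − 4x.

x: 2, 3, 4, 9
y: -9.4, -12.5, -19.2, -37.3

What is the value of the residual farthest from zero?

r = -1.6

x=2: ŷ = -1.6 − 4·2 = -9.6; r = -9.4 − (-9.6) = 0.2
x=3: ŷ = -1.6 − 4·3 = -13.6; r = -12.5 − (-13.6) = 1.1
x=4: ŷ = -1.6 − 4·4 = -17.6; r = -19.2 − (-17.6) = -1.6
x=9: ŷ = -1.6 − 4·9 = -37.6; r = -37.3 − (-37.6) = 0.3
Largest |r| is 1.6 at x = 4, residual -1.6.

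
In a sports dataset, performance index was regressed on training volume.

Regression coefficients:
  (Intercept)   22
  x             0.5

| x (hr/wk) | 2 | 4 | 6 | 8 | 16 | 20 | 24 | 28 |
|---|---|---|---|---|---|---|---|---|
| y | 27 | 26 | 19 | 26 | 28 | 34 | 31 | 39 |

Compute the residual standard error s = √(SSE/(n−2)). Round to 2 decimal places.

s = 3.70

x=2: ŷ = 22 + 0.5·2 = 23; e = 27 − 23 = 4
x=4: ŷ = 22 + 0.5·4 = 24; e = 26 − 24 = 2
x=6: ŷ = 22 + 0.5·6 = 25; e = 19 − 25 = -6
x=8: ŷ = 22 + 0.5·8 = 26; e = 26 − 26 = 0
x=16: ŷ = 22 + 0.5·16 = 30; e = 28 − 30 = -2
x=20: ŷ = 22 + 0.5·20 = 32; e = 34 − 32 = 2
x=24: ŷ = 22 + 0.5·24 = 34; e = 31 − 34 = -3
x=28: ŷ = 22 + 0.5·28 = 36; e = 39 − 36 = 3
SSE = 16 + 4 + 36 + 0 + 4 + 4 + 9 + 9 = 82
s = √(82/6) = √13.6667 ≈ 3.70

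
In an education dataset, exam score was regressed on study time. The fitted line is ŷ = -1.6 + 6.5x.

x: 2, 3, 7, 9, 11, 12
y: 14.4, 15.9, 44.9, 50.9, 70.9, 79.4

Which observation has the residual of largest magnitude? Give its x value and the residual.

x = 9, r = -6

x=2: ŷ = -1.6 + 6.5·2 = 11.4; r = 14.4 − 11.4 = 3
x=3: ŷ = -1.6 + 6.5·3 = 17.9; r = 15.9 − 17.9 = -2
x=7: ŷ = -1.6 + 6.5·7 = 43.9; r = 44.9 − 43.9 = 1
x=9: ŷ = -1.6 + 6.5·9 = 56.9; r = 50.9 − 56.9 = -6
x=11: ŷ = -1.6 + 6.5·11 = 69.9; r = 70.9 − 69.9 = 1
x=12: ŷ = -1.6 + 6.5·12 = 76.4; r = 79.4 − 76.4 = 3
Largest |r| is 6 at x = 9, residual -6.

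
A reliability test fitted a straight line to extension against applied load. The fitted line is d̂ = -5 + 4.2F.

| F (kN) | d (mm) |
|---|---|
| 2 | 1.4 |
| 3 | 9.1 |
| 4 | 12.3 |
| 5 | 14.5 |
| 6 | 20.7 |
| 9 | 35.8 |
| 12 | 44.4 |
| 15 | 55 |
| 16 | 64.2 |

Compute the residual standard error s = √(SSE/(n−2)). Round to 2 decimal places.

s = 2.14

F=2: d̂ = -5 + 4.2·2 = 3.4; r = 1.4 − 3.4 = -2
F=3: d̂ = -5 + 4.2·3 = 7.6; r = 9.1 − 7.6 = 1.5
F=4: d̂ = -5 + 4.2·4 = 11.8; r = 12.3 − 11.8 = 0.5
F=5: d̂ = -5 + 4.2·5 = 16; r = 14.5 − 16 = -1.5
F=6: d̂ = -5 + 4.2·6 = 20.2; r = 20.7 − 20.2 = 0.5
F=9: d̂ = -5 + 4.2·9 = 32.8; r = 35.8 − 32.8 = 3
F=12: d̂ = -5 + 4.2·12 = 45.4; r = 44.4 − 45.4 = -1
F=15: d̂ = -5 + 4.2·15 = 58; r = 55 − 58 = -3
F=16: d̂ = -5 + 4.2·16 = 62.2; r = 64.2 − 62.2 = 2
SSE = 4 + 2.25 + 0.25 + 2.25 + 0.25 + 9 + 1 + 9 + 4 = 32
s = √(32/7) = √4.57143 ≈ 2.14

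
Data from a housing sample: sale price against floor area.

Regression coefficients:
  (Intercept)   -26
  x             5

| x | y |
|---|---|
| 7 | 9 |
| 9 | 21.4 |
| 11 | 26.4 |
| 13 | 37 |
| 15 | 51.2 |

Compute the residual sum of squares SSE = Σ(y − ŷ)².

SSE = 21.36

x=7: ŷ = -26 + 5·7 = 9; e = 9 − 9 = 0
x=9: ŷ = -26 + 5·9 = 19; e = 21.4 − 19 = 2.4
x=11: ŷ = -26 + 5·11 = 29; e = 26.4 − 29 = -2.6
x=13: ŷ = -26 + 5·13 = 39; e = 37 − 39 = -2
x=15: ŷ = -26 + 5·15 = 49; e = 51.2 − 49 = 2.2
SSE = 0 + 5.76 + 6.76 + 4 + 4.84 = 21.36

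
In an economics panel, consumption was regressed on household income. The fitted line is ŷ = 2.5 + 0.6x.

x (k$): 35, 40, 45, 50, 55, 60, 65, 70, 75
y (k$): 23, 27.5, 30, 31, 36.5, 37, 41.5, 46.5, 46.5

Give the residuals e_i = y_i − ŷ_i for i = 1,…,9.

-0.5, 1, 0.5, -1.5, 1, -1.5, 0, 2, -1

x=35: ŷ = 2.5 + 0.6·35 = 23.5; e = 23 − 23.5 = -0.5
x=40: ŷ = 2.5 + 0.6·40 = 26.5; e = 27.5 − 26.5 = 1
x=45: ŷ = 2.5 + 0.6·45 = 29.5; e = 30 − 29.5 = 0.5
x=50: ŷ = 2.5 + 0.6·50 = 32.5; e = 31 − 32.5 = -1.5
x=55: ŷ = 2.5 + 0.6·55 = 35.5; e = 36.5 − 35.5 = 1
x=60: ŷ = 2.5 + 0.6·60 = 38.5; e = 37 − 38.5 = -1.5
x=65: ŷ = 2.5 + 0.6·65 = 41.5; e = 41.5 − 41.5 = 0
x=70: ŷ = 2.5 + 0.6·70 = 44.5; e = 46.5 − 44.5 = 2
x=75: ŷ = 2.5 + 0.6·75 = 47.5; e = 46.5 − 47.5 = -1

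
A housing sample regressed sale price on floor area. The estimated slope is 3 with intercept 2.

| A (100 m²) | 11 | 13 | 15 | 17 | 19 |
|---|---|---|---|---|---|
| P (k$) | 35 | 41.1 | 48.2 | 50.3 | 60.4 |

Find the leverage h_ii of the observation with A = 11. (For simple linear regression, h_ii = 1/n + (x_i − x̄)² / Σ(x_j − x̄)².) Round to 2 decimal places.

Ā = (11 + 13 + 15 + 17 + 19)/5 = 15
Σ(A − Ā)² = 16 + 4 + 0 + 4 + 16 = 40
h = 1/5 + (-4)²/40 = 0.2 + 0.4 = 0.60

h = 0.60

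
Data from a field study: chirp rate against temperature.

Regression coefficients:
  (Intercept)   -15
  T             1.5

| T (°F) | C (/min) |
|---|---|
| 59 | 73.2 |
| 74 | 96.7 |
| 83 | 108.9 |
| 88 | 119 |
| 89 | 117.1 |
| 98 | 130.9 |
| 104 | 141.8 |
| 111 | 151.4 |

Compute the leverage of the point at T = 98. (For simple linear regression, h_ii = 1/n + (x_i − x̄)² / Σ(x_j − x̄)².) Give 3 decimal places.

T̄ = (59 + 74 + 83 + 88 + 89 + 98 + 104 + 111)/8 = 88.25
Σ(T − T̄)² = 855.562 + 203.062 + 27.5625 + 0.0625 + 0.5625 + 95.0625 + 248.062 + 517.562 = 1947.5
h = 1/8 + (9.75)²/1947.5 = 0.125 + 0.0488126 = 0.174

h = 0.174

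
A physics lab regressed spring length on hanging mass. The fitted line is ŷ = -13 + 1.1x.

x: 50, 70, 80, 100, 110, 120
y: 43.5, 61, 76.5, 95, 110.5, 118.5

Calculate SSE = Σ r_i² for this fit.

x=50: ŷ = -13 + 1.1·50 = 42; r = 43.5 − 42 = 1.5
x=70: ŷ = -13 + 1.1·70 = 64; r = 61 − 64 = -3
x=80: ŷ = -13 + 1.1·80 = 75; r = 76.5 − 75 = 1.5
x=100: ŷ = -13 + 1.1·100 = 97; r = 95 − 97 = -2
x=110: ŷ = -13 + 1.1·110 = 108; r = 110.5 − 108 = 2.5
x=120: ŷ = -13 + 1.1·120 = 119; r = 118.5 − 119 = -0.5
SSE = 2.25 + 9 + 2.25 + 4 + 6.25 + 0.25 = 24

SSE = 24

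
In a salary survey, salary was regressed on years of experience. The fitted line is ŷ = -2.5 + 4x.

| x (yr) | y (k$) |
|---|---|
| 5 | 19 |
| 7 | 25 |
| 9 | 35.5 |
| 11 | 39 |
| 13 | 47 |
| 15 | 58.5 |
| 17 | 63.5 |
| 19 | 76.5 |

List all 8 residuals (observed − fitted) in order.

x=5: ŷ = -2.5 + 4·5 = 17.5; r = 19 − 17.5 = 1.5
x=7: ŷ = -2.5 + 4·7 = 25.5; r = 25 − 25.5 = -0.5
x=9: ŷ = -2.5 + 4·9 = 33.5; r = 35.5 − 33.5 = 2
x=11: ŷ = -2.5 + 4·11 = 41.5; r = 39 − 41.5 = -2.5
x=13: ŷ = -2.5 + 4·13 = 49.5; r = 47 − 49.5 = -2.5
x=15: ŷ = -2.5 + 4·15 = 57.5; r = 58.5 − 57.5 = 1
x=17: ŷ = -2.5 + 4·17 = 65.5; r = 63.5 − 65.5 = -2
x=19: ŷ = -2.5 + 4·19 = 73.5; r = 76.5 − 73.5 = 3

1.5, -0.5, 2, -2.5, -2.5, 1, -2, 3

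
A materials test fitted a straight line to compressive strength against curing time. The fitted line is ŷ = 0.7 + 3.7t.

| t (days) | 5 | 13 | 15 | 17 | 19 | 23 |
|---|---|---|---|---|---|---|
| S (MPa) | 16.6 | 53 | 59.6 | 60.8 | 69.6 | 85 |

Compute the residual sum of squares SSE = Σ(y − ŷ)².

SSE = 46.4

t=5: ŷ = 0.7 + 3.7·5 = 19.2; e = 16.6 − 19.2 = -2.6
t=13: ŷ = 0.7 + 3.7·13 = 48.8; e = 53 − 48.8 = 4.2
t=15: ŷ = 0.7 + 3.7·15 = 56.2; e = 59.6 − 56.2 = 3.4
t=17: ŷ = 0.7 + 3.7·17 = 63.6; e = 60.8 − 63.6 = -2.8
t=19: ŷ = 0.7 + 3.7·19 = 71; e = 69.6 − 71 = -1.4
t=23: ŷ = 0.7 + 3.7·23 = 85.8; e = 85 − 85.8 = -0.8
SSE = 6.76 + 17.64 + 11.56 + 7.84 + 1.96 + 0.64 = 46.4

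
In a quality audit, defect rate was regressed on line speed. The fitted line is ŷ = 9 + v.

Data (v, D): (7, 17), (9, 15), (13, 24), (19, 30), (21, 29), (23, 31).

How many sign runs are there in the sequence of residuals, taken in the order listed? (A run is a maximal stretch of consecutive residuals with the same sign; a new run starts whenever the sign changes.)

4 runs

v=7: ŷ = 9 + 7 = 16; r = 17 − 16 = 1
v=9: ŷ = 9 + 9 = 18; r = 15 − 18 = -3
v=13: ŷ = 9 + 13 = 22; r = 24 − 22 = 2
v=19: ŷ = 9 + 19 = 28; r = 30 − 28 = 2
v=21: ŷ = 9 + 21 = 30; r = 29 − 30 = -1
v=23: ŷ = 9 + 23 = 32; r = 31 − 32 = -1
Signs: + − + + − −
Runs: +×1, −×1, +×2, −×2 → 4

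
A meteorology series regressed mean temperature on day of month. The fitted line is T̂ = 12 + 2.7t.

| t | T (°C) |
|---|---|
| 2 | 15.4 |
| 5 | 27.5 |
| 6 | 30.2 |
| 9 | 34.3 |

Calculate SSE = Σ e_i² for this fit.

t=2: T̂ = 12 + 2.7·2 = 17.4; e = 15.4 − 17.4 = -2
t=5: T̂ = 12 + 2.7·5 = 25.5; e = 27.5 − 25.5 = 2
t=6: T̂ = 12 + 2.7·6 = 28.2; e = 30.2 − 28.2 = 2
t=9: T̂ = 12 + 2.7·9 = 36.3; e = 34.3 − 36.3 = -2
SSE = 4 + 4 + 4 + 4 = 16

SSE = 16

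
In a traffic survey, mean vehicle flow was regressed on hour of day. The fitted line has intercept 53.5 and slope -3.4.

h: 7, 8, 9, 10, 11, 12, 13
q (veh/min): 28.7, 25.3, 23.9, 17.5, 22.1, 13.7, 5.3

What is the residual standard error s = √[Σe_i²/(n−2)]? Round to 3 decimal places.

h=7: ŷ = 53.5 − 3.4·7 = 29.7; e = 28.7 − 29.7 = -1
h=8: ŷ = 53.5 − 3.4·8 = 26.3; e = 25.3 − 26.3 = -1
h=9: ŷ = 53.5 − 3.4·9 = 22.9; e = 23.9 − 22.9 = 1
h=10: ŷ = 53.5 − 3.4·10 = 19.5; e = 17.5 − 19.5 = -2
h=11: ŷ = 53.5 − 3.4·11 = 16.1; e = 22.1 − 16.1 = 6
h=12: ŷ = 53.5 − 3.4·12 = 12.7; e = 13.7 − 12.7 = 1
h=13: ŷ = 53.5 − 3.4·13 = 9.3; e = 5.3 − 9.3 = -4
SSE = 1 + 1 + 1 + 4 + 36 + 1 + 16 = 60
s = √(60/5) = √12 ≈ 3.464

s = 3.464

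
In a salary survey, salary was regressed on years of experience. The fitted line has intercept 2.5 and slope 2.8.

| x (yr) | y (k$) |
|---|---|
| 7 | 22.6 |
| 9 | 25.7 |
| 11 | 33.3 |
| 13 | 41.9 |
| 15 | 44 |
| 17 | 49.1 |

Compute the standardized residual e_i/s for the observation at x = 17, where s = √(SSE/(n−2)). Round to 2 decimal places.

-0.53

x=7: ŷ = 2.5 + 2.8·7 = 22.1; e = 22.6 − 22.1 = 0.5
x=9: ŷ = 2.5 + 2.8·9 = 27.7; e = 25.7 − 27.7 = -2
x=11: ŷ = 2.5 + 2.8·11 = 33.3; e = 33.3 − 33.3 = 0
x=13: ŷ = 2.5 + 2.8·13 = 38.9; e = 41.9 − 38.9 = 3
x=15: ŷ = 2.5 + 2.8·15 = 44.5; e = 44 − 44.5 = -0.5
x=17: ŷ = 2.5 + 2.8·17 = 50.1; e = 49.1 − 50.1 = -1
SSE = 0.25 + 4 + 0 + 9 + 0.25 + 1 = 14.5
s = √(14.5/4) = 1.90394
e/s = -1 / 1.90394 = -0.53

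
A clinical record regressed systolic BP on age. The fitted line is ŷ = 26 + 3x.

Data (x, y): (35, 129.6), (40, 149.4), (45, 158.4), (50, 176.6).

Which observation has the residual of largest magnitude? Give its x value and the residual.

x = 40, e = 3.4

x=35: ŷ = 26 + 3·35 = 131; e = 129.6 − 131 = -1.4
x=40: ŷ = 26 + 3·40 = 146; e = 149.4 − 146 = 3.4
x=45: ŷ = 26 + 3·45 = 161; e = 158.4 − 161 = -2.6
x=50: ŷ = 26 + 3·50 = 176; e = 176.6 − 176 = 0.6
Largest |e| is 3.4 at x = 40, residual 3.4.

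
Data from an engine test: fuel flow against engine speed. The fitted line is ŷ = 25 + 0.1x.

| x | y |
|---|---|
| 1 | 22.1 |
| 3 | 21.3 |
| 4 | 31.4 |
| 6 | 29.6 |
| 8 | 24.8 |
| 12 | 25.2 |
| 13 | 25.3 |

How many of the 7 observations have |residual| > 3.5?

x=1: ŷ = 25 + 0.1·1 = 25.1; e = 22.1 − 25.1 = -3
x=3: ŷ = 25 + 0.1·3 = 25.3; e = 21.3 − 25.3 = -4
x=4: ŷ = 25 + 0.1·4 = 25.4; e = 31.4 − 25.4 = 6
x=6: ŷ = 25 + 0.1·6 = 25.6; e = 29.6 − 25.6 = 4
x=8: ŷ = 25 + 0.1·8 = 25.8; e = 24.8 − 25.8 = -1
x=12: ŷ = 25 + 0.1·12 = 26.2; e = 25.2 − 26.2 = -1
x=13: ŷ = 25 + 0.1·13 = 26.3; e = 25.3 − 26.3 = -1
|e| > 3.5: x=3 (|e|=4), x=4 (|e|=6), x=6 (|e|=4) → 3

3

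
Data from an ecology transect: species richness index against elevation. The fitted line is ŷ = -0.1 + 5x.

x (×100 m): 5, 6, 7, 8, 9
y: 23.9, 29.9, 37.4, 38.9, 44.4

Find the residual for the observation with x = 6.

r = 0

ŷ = -0.1 + 5·6 = 29.9
r = 29.9 − 29.9 = 0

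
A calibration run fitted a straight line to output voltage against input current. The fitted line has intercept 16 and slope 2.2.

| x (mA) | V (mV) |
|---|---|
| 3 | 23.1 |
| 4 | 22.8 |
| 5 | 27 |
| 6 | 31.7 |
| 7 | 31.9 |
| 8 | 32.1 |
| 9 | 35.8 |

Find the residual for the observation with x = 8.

e = -1.5

V̂ = 16 + 2.2·8 = 33.6
e = 32.1 − 33.6 = -1.5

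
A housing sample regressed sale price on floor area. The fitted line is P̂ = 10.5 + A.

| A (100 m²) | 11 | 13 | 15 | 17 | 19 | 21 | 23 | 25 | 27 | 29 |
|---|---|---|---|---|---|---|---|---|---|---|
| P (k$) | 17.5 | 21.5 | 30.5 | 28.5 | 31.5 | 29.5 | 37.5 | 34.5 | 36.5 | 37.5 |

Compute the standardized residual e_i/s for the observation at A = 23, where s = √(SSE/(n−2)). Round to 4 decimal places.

A=11: P̂ = 10.5 + 11 = 21.5; e = 17.5 − 21.5 = -4
A=13: P̂ = 10.5 + 13 = 23.5; e = 21.5 − 23.5 = -2
A=15: P̂ = 10.5 + 15 = 25.5; e = 30.5 − 25.5 = 5
A=17: P̂ = 10.5 + 17 = 27.5; e = 28.5 − 27.5 = 1
A=19: P̂ = 10.5 + 19 = 29.5; e = 31.5 − 29.5 = 2
A=21: P̂ = 10.5 + 21 = 31.5; e = 29.5 − 31.5 = -2
A=23: P̂ = 10.5 + 23 = 33.5; e = 37.5 − 33.5 = 4
A=25: P̂ = 10.5 + 25 = 35.5; e = 34.5 − 35.5 = -1
A=27: P̂ = 10.5 + 27 = 37.5; e = 36.5 − 37.5 = -1
A=29: P̂ = 10.5 + 29 = 39.5; e = 37.5 − 39.5 = -2
SSE = 16 + 4 + 25 + 1 + 4 + 4 + 16 + 1 + 1 + 4 = 76
s = √(76/8) = 3.08221
e/s = 4 / 3.08221 = 1.2978

1.2978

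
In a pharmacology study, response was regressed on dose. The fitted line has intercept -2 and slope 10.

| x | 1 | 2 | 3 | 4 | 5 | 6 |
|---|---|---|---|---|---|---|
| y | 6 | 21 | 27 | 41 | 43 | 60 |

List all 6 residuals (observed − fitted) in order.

x=1: ŷ = -2 + 10·1 = 8; r = 6 − 8 = -2
x=2: ŷ = -2 + 10·2 = 18; r = 21 − 18 = 3
x=3: ŷ = -2 + 10·3 = 28; r = 27 − 28 = -1
x=4: ŷ = -2 + 10·4 = 38; r = 41 − 38 = 3
x=5: ŷ = -2 + 10·5 = 48; r = 43 − 48 = -5
x=6: ŷ = -2 + 10·6 = 58; r = 60 − 58 = 2

-2, 3, -1, 3, -5, 2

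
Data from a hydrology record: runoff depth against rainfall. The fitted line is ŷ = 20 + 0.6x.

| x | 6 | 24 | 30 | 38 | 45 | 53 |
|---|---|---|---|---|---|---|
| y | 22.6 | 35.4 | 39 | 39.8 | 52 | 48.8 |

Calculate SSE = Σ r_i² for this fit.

x=6: ŷ = 20 + 0.6·6 = 23.6; r = 22.6 − 23.6 = -1
x=24: ŷ = 20 + 0.6·24 = 34.4; r = 35.4 − 34.4 = 1
x=30: ŷ = 20 + 0.6·30 = 38; r = 39 − 38 = 1
x=38: ŷ = 20 + 0.6·38 = 42.8; r = 39.8 − 42.8 = -3
x=45: ŷ = 20 + 0.6·45 = 47; r = 52 − 47 = 5
x=53: ŷ = 20 + 0.6·53 = 51.8; r = 48.8 − 51.8 = -3
SSE = 1 + 1 + 1 + 9 + 25 + 9 = 46

SSE = 46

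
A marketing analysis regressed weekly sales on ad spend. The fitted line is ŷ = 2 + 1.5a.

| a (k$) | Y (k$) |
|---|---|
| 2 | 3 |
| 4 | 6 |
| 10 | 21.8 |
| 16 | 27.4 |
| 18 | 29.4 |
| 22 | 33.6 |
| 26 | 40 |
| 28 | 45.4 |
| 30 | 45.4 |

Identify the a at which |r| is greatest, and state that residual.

a=2: ŷ = 2 + 1.5·2 = 5; r = 3 − 5 = -2
a=4: ŷ = 2 + 1.5·4 = 8; r = 6 − 8 = -2
a=10: ŷ = 2 + 1.5·10 = 17; r = 21.8 − 17 = 4.8
a=16: ŷ = 2 + 1.5·16 = 26; r = 27.4 − 26 = 1.4
a=18: ŷ = 2 + 1.5·18 = 29; r = 29.4 − 29 = 0.4
a=22: ŷ = 2 + 1.5·22 = 35; r = 33.6 − 35 = -1.4
a=26: ŷ = 2 + 1.5·26 = 41; r = 40 − 41 = -1
a=28: ŷ = 2 + 1.5·28 = 44; r = 45.4 − 44 = 1.4
a=30: ŷ = 2 + 1.5·30 = 47; r = 45.4 − 47 = -1.6
Largest |r| is 4.8 at a = 10, residual 4.8.

a = 10, r = 4.8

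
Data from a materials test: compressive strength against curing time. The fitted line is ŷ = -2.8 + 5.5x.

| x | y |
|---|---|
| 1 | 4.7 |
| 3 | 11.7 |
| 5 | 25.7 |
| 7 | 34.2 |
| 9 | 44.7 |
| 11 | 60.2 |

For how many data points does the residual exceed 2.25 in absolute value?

1

x=1: ŷ = -2.8 + 5.5·1 = 2.7; r = 4.7 − 2.7 = 2
x=3: ŷ = -2.8 + 5.5·3 = 13.7; r = 11.7 − 13.7 = -2
x=5: ŷ = -2.8 + 5.5·5 = 24.7; r = 25.7 − 24.7 = 1
x=7: ŷ = -2.8 + 5.5·7 = 35.7; r = 34.2 − 35.7 = -1.5
x=9: ŷ = -2.8 + 5.5·9 = 46.7; r = 44.7 − 46.7 = -2
x=11: ŷ = -2.8 + 5.5·11 = 57.7; r = 60.2 − 57.7 = 2.5
|r| > 2.25: x=11 (|r|=2.5) → 1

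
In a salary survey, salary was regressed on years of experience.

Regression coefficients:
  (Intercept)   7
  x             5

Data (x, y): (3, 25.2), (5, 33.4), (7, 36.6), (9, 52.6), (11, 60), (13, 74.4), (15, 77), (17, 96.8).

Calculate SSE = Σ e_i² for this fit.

x=3: ŷ = 7 + 5·3 = 22; e = 25.2 − 22 = 3.2
x=5: ŷ = 7 + 5·5 = 32; e = 33.4 − 32 = 1.4
x=7: ŷ = 7 + 5·7 = 42; e = 36.6 − 42 = -5.4
x=9: ŷ = 7 + 5·9 = 52; e = 52.6 − 52 = 0.6
x=11: ŷ = 7 + 5·11 = 62; e = 60 − 62 = -2
x=13: ŷ = 7 + 5·13 = 72; e = 74.4 − 72 = 2.4
x=15: ŷ = 7 + 5·15 = 82; e = 77 − 82 = -5
x=17: ŷ = 7 + 5·17 = 92; e = 96.8 − 92 = 4.8
SSE = 10.24 + 1.96 + 29.16 + 0.36 + 4 + 5.76 + 25 + 23.04 = 99.52

SSE = 99.52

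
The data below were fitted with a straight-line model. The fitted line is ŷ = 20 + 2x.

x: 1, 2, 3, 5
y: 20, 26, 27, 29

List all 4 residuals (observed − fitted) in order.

-2, 2, 1, -1

x=1: ŷ = 20 + 2·1 = 22; r = 20 − 22 = -2
x=2: ŷ = 20 + 2·2 = 24; r = 26 − 24 = 2
x=3: ŷ = 20 + 2·3 = 26; r = 27 − 26 = 1
x=5: ŷ = 20 + 2·5 = 30; r = 29 − 30 = -1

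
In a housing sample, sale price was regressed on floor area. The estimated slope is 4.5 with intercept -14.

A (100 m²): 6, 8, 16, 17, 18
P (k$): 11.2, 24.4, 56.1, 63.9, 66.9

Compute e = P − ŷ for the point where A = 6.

e = -1.8

ŷ = -14 + 4.5·6 = 13
e = 11.2 − 13 = -1.8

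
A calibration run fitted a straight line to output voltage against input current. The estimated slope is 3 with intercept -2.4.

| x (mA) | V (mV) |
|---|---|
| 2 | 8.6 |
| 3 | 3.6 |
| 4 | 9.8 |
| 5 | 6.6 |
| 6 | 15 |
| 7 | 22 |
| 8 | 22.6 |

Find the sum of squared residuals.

x=2: ŷ = -2.4 + 3·2 = 3.6; e = 8.6 − 3.6 = 5
x=3: ŷ = -2.4 + 3·3 = 6.6; e = 3.6 − 6.6 = -3
x=4: ŷ = -2.4 + 3·4 = 9.6; e = 9.8 − 9.6 = 0.2
x=5: ŷ = -2.4 + 3·5 = 12.6; e = 6.6 − 12.6 = -6
x=6: ŷ = -2.4 + 3·6 = 15.6; e = 15 − 15.6 = -0.6
x=7: ŷ = -2.4 + 3·7 = 18.6; e = 22 − 18.6 = 3.4
x=8: ŷ = -2.4 + 3·8 = 21.6; e = 22.6 − 21.6 = 1
SSE = 25 + 9 + 0.04 + 36 + 0.36 + 11.56 + 1 = 82.96

SSE = 82.96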